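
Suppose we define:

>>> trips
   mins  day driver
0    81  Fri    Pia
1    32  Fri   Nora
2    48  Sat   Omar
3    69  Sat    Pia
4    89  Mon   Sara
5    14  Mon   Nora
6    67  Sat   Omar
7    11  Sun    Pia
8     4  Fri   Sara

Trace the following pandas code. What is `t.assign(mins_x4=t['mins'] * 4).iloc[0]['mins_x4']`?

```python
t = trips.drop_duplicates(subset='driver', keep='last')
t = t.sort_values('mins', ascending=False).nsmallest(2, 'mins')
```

16

drop duplicate driver (keep=last):
   mins  day driver
5    14  Mon   Nora
6    67  Sat   Omar
7    11  Sun    Pia
8     4  Fri   Sara
sort by mins descending:
   mins  day driver
6    67  Sat   Omar
5    14  Mon   Nora
7    11  Sun    Pia
8     4  Fri   Sara
take 2 rows with smallest mins:
   mins  day driver
8     4  Fri   Sara
7    11  Sun    Pia
add column mins_x4 = t['mins'] * 4:
   mins  day driver  mins_x4
8     4  Fri   Sara       16
7    11  Sun    Pia       44
Then the value at position 0, column 'mins_x4': 16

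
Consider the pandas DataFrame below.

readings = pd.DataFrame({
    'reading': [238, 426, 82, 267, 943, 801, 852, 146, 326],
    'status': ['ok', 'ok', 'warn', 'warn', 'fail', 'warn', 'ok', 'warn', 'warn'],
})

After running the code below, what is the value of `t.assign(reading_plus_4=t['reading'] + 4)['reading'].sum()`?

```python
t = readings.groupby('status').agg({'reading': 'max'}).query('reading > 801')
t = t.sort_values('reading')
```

group by status, max of reading:
        reading
status         
fail        943
ok          852
warn        801
filter rows where reading > 801:
        reading
status         
fail        943
ok          852
sort by reading:
        reading
status         
ok          852
fail        943
add column reading_plus_4 = t['reading'] + 4:
        reading  reading_plus_4
status                         
ok          852             856
fail        943             947
So sum() = 1795.

1795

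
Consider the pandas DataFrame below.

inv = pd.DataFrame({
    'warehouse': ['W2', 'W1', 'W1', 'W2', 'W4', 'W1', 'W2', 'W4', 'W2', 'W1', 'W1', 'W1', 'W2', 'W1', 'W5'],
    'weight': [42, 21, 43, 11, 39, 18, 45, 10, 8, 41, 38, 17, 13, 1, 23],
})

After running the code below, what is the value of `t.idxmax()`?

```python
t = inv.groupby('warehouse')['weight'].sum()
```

group by warehouse, sum of weight:
warehouse
W1    179
W2    119
W4     49
W5     23
Name: weight, dtype: int64
Taking the label with the largest value gives W1.

W1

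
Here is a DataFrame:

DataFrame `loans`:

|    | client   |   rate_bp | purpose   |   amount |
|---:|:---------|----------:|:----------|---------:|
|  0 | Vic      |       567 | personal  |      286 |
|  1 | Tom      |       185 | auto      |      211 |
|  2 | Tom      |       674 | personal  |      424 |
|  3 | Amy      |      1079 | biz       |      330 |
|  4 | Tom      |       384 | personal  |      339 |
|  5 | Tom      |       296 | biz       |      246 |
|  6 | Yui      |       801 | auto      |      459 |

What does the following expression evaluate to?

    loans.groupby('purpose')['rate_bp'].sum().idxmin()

group by purpose, sum of rate_bp:
purpose
auto         986
biz         1375
personal    1625
Name: rate_bp, dtype: int64
Then the label with the smallest value: auto

auto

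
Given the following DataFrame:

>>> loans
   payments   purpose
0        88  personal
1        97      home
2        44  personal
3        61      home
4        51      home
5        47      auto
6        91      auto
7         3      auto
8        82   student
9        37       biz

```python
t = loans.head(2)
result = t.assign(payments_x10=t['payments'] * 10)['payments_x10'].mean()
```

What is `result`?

925.0

take first 2 rows:
   payments   purpose
0        88  personal
1        97      home
add column payments_x10 = t['payments'] * 10:
   payments   purpose  payments_x10
0        88  personal           880
1        97      home           970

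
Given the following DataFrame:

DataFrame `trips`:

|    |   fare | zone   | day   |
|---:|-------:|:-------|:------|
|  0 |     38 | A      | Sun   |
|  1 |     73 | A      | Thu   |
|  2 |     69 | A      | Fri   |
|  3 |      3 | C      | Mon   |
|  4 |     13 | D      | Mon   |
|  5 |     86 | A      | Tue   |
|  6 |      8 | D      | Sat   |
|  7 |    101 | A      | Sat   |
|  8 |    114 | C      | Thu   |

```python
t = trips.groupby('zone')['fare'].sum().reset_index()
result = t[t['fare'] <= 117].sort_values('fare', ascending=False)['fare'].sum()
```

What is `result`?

group by zone, sum of fare:
zone
A    367
C    117
D     21
Name: fare, dtype: int64
reset_index():
  zone  fare
0    A   367
1    C   117
2    D    21
filter rows where fare <= 117:
  zone  fare
1    C   117
2    D    21
sort by fare descending:
  zone  fare
1    C   117
2    D    21
The sum of column 'fare' is 138.

138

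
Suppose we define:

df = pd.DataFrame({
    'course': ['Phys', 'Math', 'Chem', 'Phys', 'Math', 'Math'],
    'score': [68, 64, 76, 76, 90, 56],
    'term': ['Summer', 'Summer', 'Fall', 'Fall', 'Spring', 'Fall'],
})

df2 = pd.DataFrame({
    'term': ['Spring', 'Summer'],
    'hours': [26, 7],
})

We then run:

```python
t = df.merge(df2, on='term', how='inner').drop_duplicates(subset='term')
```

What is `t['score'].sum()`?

158

merge on 'term' (how='inner') → 3 rows:
  course  score    term  hours
0   Phys     68  Summer      7
1   Math     64  Summer      7
2   Math     90  Spring     26
drop duplicate term (keep=first):
  course  score    term  hours
0   Phys     68  Summer      7
2   Math     90  Spring     26
Hence 158.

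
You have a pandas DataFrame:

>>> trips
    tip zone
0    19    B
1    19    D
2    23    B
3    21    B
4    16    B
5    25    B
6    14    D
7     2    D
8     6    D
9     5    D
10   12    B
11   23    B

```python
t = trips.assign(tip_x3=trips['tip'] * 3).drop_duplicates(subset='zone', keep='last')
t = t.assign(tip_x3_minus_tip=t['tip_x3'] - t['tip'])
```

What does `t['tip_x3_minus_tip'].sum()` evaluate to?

56

add column tip_x3 = trips['tip'] * 3:
    tip zone  tip_x3
0    19    B      57
1    19    D      57
2    23    B      69
3    21    B      63
4    16    B      48
5    25    B      75
6    14    D      42
7     2    D       6
8     6    D      18
9     5    D      15
10   12    B      36
11   23    B      69
drop duplicate zone (keep=last):
    tip zone  tip_x3
9     5    D      15
11   23    B      69
add column tip_x3_minus_tip = t['tip_x3'] - t['tip']:
    tip zone  tip_x3  tip_x3_minus_tip
9     5    D      15                10
11   23    B      69                46
Finally, sum of column 'tip_x3_minus_tip' = 56.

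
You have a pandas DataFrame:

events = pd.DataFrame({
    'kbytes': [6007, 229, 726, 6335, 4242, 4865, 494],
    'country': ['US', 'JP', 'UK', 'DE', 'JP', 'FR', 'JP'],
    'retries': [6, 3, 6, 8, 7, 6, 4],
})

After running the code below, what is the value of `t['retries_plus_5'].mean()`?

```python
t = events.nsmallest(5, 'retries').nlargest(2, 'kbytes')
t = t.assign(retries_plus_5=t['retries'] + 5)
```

11.0

take 5 rows with smallest retries:
   kbytes country  retries
1     229      JP        3
6     494      JP        4
0    6007      US        6
2     726      UK        6
5    4865      FR        6
take 2 rows with largest kbytes:
   kbytes country  retries
0    6007      US        6
5    4865      FR        6
add column retries_plus_5 = t['retries'] + 5:
   kbytes country  retries  retries_plus_5
0    6007      US        6              11
5    4865      FR        6              11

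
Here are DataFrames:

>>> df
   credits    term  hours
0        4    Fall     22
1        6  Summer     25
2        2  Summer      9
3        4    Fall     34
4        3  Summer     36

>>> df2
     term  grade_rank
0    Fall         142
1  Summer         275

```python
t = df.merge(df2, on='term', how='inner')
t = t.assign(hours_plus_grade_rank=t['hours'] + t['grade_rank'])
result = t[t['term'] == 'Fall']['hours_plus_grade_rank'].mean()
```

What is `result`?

merge on 'term' (how='inner') → 5 rows:
   credits    term  hours  grade_rank
0        4    Fall     22         142
1        6  Summer     25         275
2        2  Summer      9         275
3        4    Fall     34         142
4        3  Summer     36         275
add column hours_plus_grade_rank = t['hours'] + t['grade_rank']:
   credits    term  hours  grade_rank  hours_plus_grade_rank
0        4    Fall     22         142                    164
1        6  Summer     25         275                    300
2        2  Summer      9         275                    284
3        4    Fall     34         142                    176
4        3  Summer     36         275                    311
filter rows where term == 'Fall':
   credits  term  hours  grade_rank  hours_plus_grade_rank
0        4  Fall     22         142                    164
3        4  Fall     34         142                    176

170.0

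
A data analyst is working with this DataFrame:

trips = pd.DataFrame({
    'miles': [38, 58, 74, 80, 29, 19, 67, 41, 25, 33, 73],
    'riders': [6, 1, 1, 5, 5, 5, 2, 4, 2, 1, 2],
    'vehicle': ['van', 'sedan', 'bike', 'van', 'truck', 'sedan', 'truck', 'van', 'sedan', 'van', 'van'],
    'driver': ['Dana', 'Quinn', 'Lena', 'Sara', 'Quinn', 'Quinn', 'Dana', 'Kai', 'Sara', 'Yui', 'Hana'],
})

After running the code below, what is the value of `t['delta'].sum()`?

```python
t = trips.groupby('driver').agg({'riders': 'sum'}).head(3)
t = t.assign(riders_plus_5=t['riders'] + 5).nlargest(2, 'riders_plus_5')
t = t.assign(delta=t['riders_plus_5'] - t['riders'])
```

10

group by driver, sum of riders:
        riders
driver        
Dana         8
Hana         2
Kai          4
Lena         1
Quinn       11
Sara         7
Yui          1
take first 3 rows:
        riders
driver        
Dana         8
Hana         2
Kai          4
add column riders_plus_5 = t['riders'] + 5:
        riders  riders_plus_5
driver                       
Dana         8             13
Hana         2              7
Kai          4              9
take 2 rows with largest riders_plus_5:
        riders  riders_plus_5
driver                       
Dana         8             13
Kai          4              9
add column delta = t['riders_plus_5'] - t['riders']:
        riders  riders_plus_5  delta
driver                              
Dana         8             13      5
Kai          4              9      5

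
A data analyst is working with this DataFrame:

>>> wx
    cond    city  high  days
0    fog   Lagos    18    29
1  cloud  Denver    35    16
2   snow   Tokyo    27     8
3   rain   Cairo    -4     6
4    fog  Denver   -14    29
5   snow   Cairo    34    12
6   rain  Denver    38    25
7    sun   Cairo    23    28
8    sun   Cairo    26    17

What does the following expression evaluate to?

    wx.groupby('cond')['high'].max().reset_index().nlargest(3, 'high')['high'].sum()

107

group by cond, max of high:
cond
cloud    35
fog      18
rain     38
snow     34
sun      26
Name: high, dtype: int64
reset_index():
    cond  high
0  cloud    35
1    fog    18
2   rain    38
3   snow    34
4    sun    26
take 3 rows with largest high:
    cond  high
2   rain    38
0  cloud    35
3   snow    34
Reading off the sum of column 'high', we get 107.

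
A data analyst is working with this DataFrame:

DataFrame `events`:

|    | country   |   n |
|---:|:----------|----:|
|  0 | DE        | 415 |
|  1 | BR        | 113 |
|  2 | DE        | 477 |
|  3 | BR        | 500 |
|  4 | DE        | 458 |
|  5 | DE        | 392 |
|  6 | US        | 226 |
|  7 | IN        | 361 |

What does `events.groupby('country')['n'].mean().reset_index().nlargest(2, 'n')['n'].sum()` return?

group by country, mean of n:
country
BR    306.5
DE    435.5
IN    361.0
US    226.0
Name: n, dtype: float64
reset_index():
  country      n
0      BR  306.5
1      DE  435.5
2      IN  361.0
3      US  226.0
take 2 rows with largest n:
  country      n
1      DE  435.5
2      IN  361.0
Reading off the sum of column 'n', we get 796.5.

796.5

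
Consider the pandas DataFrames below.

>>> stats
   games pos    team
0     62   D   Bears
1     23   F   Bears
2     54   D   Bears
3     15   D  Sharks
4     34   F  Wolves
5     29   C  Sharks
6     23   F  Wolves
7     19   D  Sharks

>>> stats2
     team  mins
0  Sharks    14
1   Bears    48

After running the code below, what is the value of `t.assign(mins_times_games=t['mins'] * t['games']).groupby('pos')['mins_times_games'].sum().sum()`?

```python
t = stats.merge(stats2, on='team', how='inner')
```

7554

merge on 'team' (how='inner') → 6 rows:
   games pos    team  mins
0     62   D   Bears    48
1     23   F   Bears    48
2     54   D   Bears    48
3     15   D  Sharks    14
4     29   C  Sharks    14
5     19   D  Sharks    14
add column mins_times_games = t['mins'] * t['games']:
   games pos    team  mins  mins_times_games
0     62   D   Bears    48              2976
1     23   F   Bears    48              1104
2     54   D   Bears    48              2592
3     15   D  Sharks    14               210
4     29   C  Sharks    14               406
5     19   D  Sharks    14               266
group by pos, sum of mins_times_games:
pos
C     406
D    6044
F    1104
Name: mins_times_games, dtype: int64
Taking the sum of the resulting series gives 7554.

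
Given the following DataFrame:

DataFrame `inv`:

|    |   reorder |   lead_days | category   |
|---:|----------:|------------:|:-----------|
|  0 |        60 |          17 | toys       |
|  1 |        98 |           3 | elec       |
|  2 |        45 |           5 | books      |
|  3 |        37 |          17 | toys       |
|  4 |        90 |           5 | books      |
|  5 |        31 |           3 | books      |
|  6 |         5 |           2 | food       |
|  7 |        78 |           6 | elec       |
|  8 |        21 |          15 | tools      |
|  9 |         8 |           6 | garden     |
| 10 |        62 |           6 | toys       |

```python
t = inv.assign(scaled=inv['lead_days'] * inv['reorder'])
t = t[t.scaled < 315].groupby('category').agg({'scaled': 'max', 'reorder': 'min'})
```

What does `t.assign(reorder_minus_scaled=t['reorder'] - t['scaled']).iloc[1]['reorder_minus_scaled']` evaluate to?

-196

add column scaled = inv['lead_days'] * inv['reorder']:
    reorder  lead_days category  scaled
0        60         17     toys    1020
1        98          3     elec     294
2        45          5    books     225
3        37         17     toys     629
4        90          5    books     450
5        31          3    books      93
6         5          2     food      10
7        78          6     elec     468
8        21         15    tools     315
9         8          6   garden      48
10       62          6     toys     372
filter rows where scaled < 315:
   reorder  lead_days category  scaled
1       98          3     elec     294
2       45          5    books     225
5       31          3    books      93
6        5          2     food      10
9        8          6   garden      48
group by category: max(scaled), min(reorder):
          scaled  reorder
category                 
books        225       31
elec         294       98
food          10        5
garden        48        8
add column reorder_minus_scaled = t['reorder'] - t['scaled']:
          scaled  reorder  reorder_minus_scaled
category                                       
books        225       31                  -194
elec         294       98                  -196
food          10        5                    -5
garden        48        8                   -40
Hence -196.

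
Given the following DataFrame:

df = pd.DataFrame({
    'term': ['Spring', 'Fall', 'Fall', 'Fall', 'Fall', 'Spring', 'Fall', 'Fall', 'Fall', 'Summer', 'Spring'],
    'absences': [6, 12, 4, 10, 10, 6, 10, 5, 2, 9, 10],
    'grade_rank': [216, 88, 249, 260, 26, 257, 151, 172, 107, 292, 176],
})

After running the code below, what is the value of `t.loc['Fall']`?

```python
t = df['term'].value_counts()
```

value_counts of term:
term
Fall      7
Spring    3
Summer    1
Name: count, dtype: int64

7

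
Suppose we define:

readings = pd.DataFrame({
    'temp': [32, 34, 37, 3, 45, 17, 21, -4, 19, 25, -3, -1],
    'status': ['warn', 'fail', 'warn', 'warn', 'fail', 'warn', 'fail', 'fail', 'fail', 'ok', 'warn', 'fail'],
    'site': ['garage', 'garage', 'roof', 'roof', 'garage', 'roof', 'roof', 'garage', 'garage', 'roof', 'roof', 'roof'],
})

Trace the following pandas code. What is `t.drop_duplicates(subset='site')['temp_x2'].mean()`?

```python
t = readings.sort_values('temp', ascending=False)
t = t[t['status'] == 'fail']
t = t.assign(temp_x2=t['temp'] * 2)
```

sort by temp descending:
    temp status    site
4     45   fail  garage
2     37   warn    roof
1     34   fail  garage
0     32   warn  garage
9     25     ok    roof
6     21   fail    roof
8     19   fail  garage
5     17   warn    roof
3      3   warn    roof
11    -1   fail    roof
10    -3   warn    roof
7     -4   fail  garage
filter rows where status == 'fail':
    temp status    site
4     45   fail  garage
1     34   fail  garage
6     21   fail    roof
8     19   fail  garage
11    -1   fail    roof
7     -4   fail  garage
add column temp_x2 = t['temp'] * 2:
    temp status    site  temp_x2
4     45   fail  garage       90
1     34   fail  garage       68
6     21   fail    roof       42
8     19   fail  garage       38
11    -1   fail    roof       -2
7     -4   fail  garage       -8
drop duplicate site (keep=first):
   temp status    site  temp_x2
4    45   fail  garage       90
6    21   fail    roof       42
Hence 66.0.

66.0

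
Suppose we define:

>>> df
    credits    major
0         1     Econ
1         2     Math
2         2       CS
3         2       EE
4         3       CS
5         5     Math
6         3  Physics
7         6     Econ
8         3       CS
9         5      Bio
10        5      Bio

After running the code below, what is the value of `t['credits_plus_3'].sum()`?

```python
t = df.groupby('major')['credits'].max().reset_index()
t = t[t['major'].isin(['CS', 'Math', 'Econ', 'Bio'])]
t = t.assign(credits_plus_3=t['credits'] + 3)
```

31

group by major, max of credits:
major
Bio        5
CS         3
EE         2
Econ       6
Math       5
Physics    3
Name: credits, dtype: int64
reset_index():
     major  credits
0      Bio        5
1       CS        3
2       EE        2
3     Econ        6
4     Math        5
5  Physics        3
filter rows where major in ['CS', 'Math', 'Econ', 'Bio']:
  major  credits
0   Bio        5
1    CS        3
3  Econ        6
4  Math        5
add column credits_plus_3 = t['credits'] + 3:
  major  credits  credits_plus_3
0   Bio        5               8
1    CS        3               6
3  Econ        6               9
4  Math        5               8
Then the sum of column 'credits_plus_3': 31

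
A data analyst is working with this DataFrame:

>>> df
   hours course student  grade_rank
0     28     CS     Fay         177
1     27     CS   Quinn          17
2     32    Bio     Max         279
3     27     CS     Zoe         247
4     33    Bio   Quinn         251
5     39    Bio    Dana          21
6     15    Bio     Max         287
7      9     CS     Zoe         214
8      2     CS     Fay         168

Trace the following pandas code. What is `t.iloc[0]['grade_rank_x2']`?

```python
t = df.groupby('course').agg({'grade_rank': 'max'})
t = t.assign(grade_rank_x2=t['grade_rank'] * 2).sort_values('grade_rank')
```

group by course, max of grade_rank:
        grade_rank
course            
Bio            287
CS             247
add column grade_rank_x2 = t['grade_rank'] * 2:
        grade_rank  grade_rank_x2
course                           
Bio            287            574
CS             247            494
sort by grade_rank:
        grade_rank  grade_rank_x2
course                           
CS             247            494
Bio            287            574
The value at position 0, column 'grade_rank_x2' is 494.

494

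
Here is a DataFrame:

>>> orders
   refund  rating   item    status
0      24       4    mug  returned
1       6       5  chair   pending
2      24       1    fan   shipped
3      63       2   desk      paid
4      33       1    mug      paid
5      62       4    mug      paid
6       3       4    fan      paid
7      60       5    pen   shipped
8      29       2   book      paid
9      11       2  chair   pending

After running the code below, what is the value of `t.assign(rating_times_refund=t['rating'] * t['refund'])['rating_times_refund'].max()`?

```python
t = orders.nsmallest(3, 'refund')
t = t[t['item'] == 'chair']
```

30

take 3 rows with smallest refund:
   refund  rating   item   status
6       3       4    fan     paid
1       6       5  chair  pending
9      11       2  chair  pending
filter rows where item == 'chair':
   refund  rating   item   status
1       6       5  chair  pending
9      11       2  chair  pending
add column rating_times_refund = t['rating'] * t['refund']:
   refund  rating   item   status  rating_times_refund
1       6       5  chair  pending                   30
9      11       2  chair  pending                   22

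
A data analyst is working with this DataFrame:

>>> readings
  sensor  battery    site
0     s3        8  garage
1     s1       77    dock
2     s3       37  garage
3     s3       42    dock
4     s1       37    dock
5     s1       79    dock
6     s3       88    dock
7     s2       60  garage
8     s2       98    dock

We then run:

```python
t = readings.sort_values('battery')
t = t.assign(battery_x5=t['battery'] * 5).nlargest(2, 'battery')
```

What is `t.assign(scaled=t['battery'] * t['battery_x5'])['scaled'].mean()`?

43370.0

sort by battery:
  sensor  battery    site
0     s3        8  garage
2     s3       37  garage
4     s1       37    dock
3     s3       42    dock
7     s2       60  garage
1     s1       77    dock
5     s1       79    dock
6     s3       88    dock
8     s2       98    dock
add column battery_x5 = t['battery'] * 5:
  sensor  battery    site  battery_x5
0     s3        8  garage          40
2     s3       37  garage         185
4     s1       37    dock         185
3     s3       42    dock         210
7     s2       60  garage         300
1     s1       77    dock         385
5     s1       79    dock         395
6     s3       88    dock         440
8     s2       98    dock         490
take 2 rows with largest battery:
  sensor  battery  site  battery_x5
8     s2       98  dock         490
6     s3       88  dock         440
add column scaled = t['battery'] * t['battery_x5']:
  sensor  battery  site  battery_x5  scaled
8     s2       98  dock         490   48020
6     s3       88  dock         440   38720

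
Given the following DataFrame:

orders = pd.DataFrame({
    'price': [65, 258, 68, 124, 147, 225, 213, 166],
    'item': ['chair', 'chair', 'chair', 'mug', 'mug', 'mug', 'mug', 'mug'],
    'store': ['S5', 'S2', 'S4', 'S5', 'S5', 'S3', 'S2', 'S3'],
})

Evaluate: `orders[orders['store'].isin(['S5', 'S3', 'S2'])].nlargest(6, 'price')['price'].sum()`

filter rows where store in ['S5', 'S3', 'S2']:
   price   item store
0     65  chair    S5
1    258  chair    S2
3    124    mug    S5
4    147    mug    S5
5    225    mug    S3
6    213    mug    S2
7    166    mug    S3
take 6 rows with largest price:
   price   item store
1    258  chair    S2
5    225    mug    S3
6    213    mug    S2
7    166    mug    S3
4    147    mug    S5
3    124    mug    S5
Taking the sum of column 'price' gives 1133.

1133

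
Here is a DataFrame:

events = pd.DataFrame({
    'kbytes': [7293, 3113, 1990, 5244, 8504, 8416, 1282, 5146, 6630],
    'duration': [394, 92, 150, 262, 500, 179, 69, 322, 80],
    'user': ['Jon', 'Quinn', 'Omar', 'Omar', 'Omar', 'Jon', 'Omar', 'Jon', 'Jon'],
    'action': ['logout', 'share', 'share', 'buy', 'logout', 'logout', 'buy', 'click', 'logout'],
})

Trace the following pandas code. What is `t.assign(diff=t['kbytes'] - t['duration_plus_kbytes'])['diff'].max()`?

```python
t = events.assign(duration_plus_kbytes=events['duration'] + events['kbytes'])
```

-69

add column duration_plus_kbytes = events['duration'] + events['kbytes']:
   kbytes  duration   user  action  duration_plus_kbytes
0    7293       394    Jon  logout                  7687
1    3113        92  Quinn   share                  3205
2    1990       150   Omar   share                  2140
3    5244       262   Omar     buy                  5506
4    8504       500   Omar  logout                  9004
5    8416       179    Jon  logout                  8595
6    1282        69   Omar     buy                  1351
7    5146       322    Jon   click                  5468
8    6630        80    Jon  logout                  6710
add column diff = t['kbytes'] - t['duration_plus_kbytes']:
   kbytes  duration   user  action  duration_plus_kbytes  diff
0    7293       394    Jon  logout                  7687  -394
1    3113        92  Quinn   share                  3205   -92
2    1990       150   Omar   share                  2140  -150
3    5244       262   Omar     buy                  5506  -262
4    8504       500   Omar  logout                  9004  -500
5    8416       179    Jon  logout                  8595  -179
6    1282        69   Omar     buy                  1351   -69
7    5146       322    Jon   click                  5468  -322
8    6630        80    Jon  logout                  6710   -80
max of column 'diff' → -69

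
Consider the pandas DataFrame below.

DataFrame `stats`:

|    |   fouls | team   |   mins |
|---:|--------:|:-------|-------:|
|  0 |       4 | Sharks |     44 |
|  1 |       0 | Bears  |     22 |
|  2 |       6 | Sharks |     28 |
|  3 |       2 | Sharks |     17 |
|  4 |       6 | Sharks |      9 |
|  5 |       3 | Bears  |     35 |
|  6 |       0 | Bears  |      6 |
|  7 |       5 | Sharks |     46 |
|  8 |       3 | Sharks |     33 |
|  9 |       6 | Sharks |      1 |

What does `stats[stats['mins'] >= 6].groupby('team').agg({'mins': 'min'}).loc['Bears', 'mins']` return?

6

filter rows where mins >= 6:
   fouls    team  mins
0      4  Sharks    44
1      0   Bears    22
2      6  Sharks    28
3      2  Sharks    17
4      6  Sharks     9
5      3   Bears    35
6      0   Bears     6
7      5  Sharks    46
8      3  Sharks    33
group by team, min of mins:
        mins
team        
Bears      6
Sharks     9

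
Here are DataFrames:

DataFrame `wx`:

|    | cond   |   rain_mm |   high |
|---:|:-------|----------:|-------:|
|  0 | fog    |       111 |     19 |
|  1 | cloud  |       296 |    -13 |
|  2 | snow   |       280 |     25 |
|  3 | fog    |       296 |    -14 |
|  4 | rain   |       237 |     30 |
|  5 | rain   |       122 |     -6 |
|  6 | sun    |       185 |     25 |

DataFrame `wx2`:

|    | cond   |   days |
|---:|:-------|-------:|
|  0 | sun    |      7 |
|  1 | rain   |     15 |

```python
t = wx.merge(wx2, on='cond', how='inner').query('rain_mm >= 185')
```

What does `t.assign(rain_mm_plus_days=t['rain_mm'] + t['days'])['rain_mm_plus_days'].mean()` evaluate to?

222.0

merge on 'cond' (how='inner') → 3 rows:
   cond  rain_mm  high  days
0  rain      237    30    15
1  rain      122    -6    15
2   sun      185    25     7
filter rows where rain_mm >= 185:
   cond  rain_mm  high  days
0  rain      237    30    15
2   sun      185    25     7
add column rain_mm_plus_days = t['rain_mm'] + t['days']:
   cond  rain_mm  high  days  rain_mm_plus_days
0  rain      237    30    15                252
2   sun      185    25     7                192
Taking the mean of column 'rain_mm_plus_days' gives 222.0.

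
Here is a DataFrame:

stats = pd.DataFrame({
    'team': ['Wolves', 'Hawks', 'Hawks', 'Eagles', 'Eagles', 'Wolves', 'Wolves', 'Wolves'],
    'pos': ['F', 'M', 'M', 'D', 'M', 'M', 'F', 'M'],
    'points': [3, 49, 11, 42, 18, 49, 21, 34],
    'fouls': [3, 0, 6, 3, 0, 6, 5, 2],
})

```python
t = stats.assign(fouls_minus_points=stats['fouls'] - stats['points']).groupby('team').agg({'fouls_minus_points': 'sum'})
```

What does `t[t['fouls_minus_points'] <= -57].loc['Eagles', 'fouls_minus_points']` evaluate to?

add column fouls_minus_points = stats['fouls'] - stats['points']:
     team pos  points  fouls  fouls_minus_points
0  Wolves   F       3      3                   0
1   Hawks   M      49      0                 -49
2   Hawks   M      11      6                  -5
3  Eagles   D      42      3                 -39
4  Eagles   M      18      0                 -18
5  Wolves   M      49      6                 -43
6  Wolves   F      21      5                 -16
7  Wolves   M      34      2                 -32
group by team, sum of fouls_minus_points:
        fouls_minus_points
team                      
Eagles                 -57
Hawks                  -54
Wolves                 -91
filter rows where fouls_minus_points <= -57:
        fouls_minus_points
team                      
Eagles                 -57
Wolves                 -91

-57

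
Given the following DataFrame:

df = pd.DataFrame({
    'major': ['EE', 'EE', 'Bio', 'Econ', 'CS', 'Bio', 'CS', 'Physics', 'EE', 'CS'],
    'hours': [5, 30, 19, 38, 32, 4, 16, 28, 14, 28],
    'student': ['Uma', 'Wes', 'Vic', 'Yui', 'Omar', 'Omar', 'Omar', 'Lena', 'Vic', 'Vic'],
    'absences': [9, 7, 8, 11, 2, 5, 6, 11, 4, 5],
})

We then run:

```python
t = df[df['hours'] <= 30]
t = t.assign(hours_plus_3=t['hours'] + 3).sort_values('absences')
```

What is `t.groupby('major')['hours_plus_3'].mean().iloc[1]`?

25.0

filter rows where hours <= 30:
     major  hours student  absences
0       EE      5     Uma         9
1       EE     30     Wes         7
2      Bio     19     Vic         8
5      Bio      4    Omar         5
6       CS     16    Omar         6
7  Physics     28    Lena        11
8       EE     14     Vic         4
9       CS     28     Vic         5
add column hours_plus_3 = t['hours'] + 3:
     major  hours student  absences  hours_plus_3
0       EE      5     Uma         9             8
1       EE     30     Wes         7            33
2      Bio     19     Vic         8            22
5      Bio      4    Omar         5             7
6       CS     16    Omar         6            19
7  Physics     28    Lena        11            31
8       EE     14     Vic         4            17
9       CS     28     Vic         5            31
sort by absences:
     major  hours student  absences  hours_plus_3
8       EE     14     Vic         4            17
5      Bio      4    Omar         5             7
9       CS     28     Vic         5            31
6       CS     16    Omar         6            19
1       EE     30     Wes         7            33
2      Bio     19     Vic         8            22
0       EE      5     Uma         9             8
7  Physics     28    Lena        11            31
group by major, mean of hours_plus_3:
major
Bio        14.500000
CS         25.000000
EE         19.333333
Physics    31.000000
Name: hours_plus_3, dtype: float64
The value at position 1 is 25.0.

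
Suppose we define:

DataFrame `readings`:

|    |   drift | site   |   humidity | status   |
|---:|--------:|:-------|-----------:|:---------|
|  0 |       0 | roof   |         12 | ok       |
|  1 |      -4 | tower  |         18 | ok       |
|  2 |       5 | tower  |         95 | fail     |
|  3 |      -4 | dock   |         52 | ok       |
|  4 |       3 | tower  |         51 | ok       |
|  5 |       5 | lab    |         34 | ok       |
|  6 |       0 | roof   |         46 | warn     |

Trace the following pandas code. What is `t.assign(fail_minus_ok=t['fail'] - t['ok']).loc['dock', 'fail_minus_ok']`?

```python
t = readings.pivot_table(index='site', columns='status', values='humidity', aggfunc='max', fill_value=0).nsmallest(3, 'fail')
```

pivot: rows=site, cols=status, max(humidity):
status  fail  ok  warn
site                  
dock       0  52     0
lab        0  34     0
roof       0  12    46
tower     95  51     0
take 3 rows with smallest fail:
status  fail  ok  warn
site                  
dock       0  52     0
lab        0  34     0
roof       0  12    46
add column fail_minus_ok = t['fail'] - t['ok']:
status  fail  ok  warn  fail_minus_ok
site                                 
dock       0  52     0            -52
lab        0  34     0            -34
roof       0  12    46            -12

-52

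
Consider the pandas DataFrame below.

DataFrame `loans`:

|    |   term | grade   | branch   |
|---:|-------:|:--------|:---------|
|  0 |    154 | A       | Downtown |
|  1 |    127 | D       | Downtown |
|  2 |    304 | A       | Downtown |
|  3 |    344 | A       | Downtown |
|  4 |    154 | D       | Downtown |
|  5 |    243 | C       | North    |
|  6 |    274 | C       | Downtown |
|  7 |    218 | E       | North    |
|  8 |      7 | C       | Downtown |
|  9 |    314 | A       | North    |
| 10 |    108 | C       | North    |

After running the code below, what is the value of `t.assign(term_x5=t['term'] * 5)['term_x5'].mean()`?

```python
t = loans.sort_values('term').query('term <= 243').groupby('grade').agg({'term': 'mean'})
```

sort by term:
    term grade    branch
8      7     C  Downtown
10   108     C     North
1    127     D  Downtown
0    154     A  Downtown
4    154     D  Downtown
7    218     E     North
5    243     C     North
6    274     C  Downtown
2    304     A  Downtown
9    314     A     North
3    344     A  Downtown
filter rows where term <= 243:
    term grade    branch
8      7     C  Downtown
10   108     C     North
1    127     D  Downtown
0    154     A  Downtown
4    154     D  Downtown
7    218     E     North
5    243     C     North
group by grade, mean of term:
             term
grade            
A      154.000000
C      119.333333
D      140.500000
E      218.000000
add column term_x5 = t['term'] * 5:
             term      term_x5
grade                         
A      154.000000   770.000000
C      119.333333   596.666667
D      140.500000   702.500000
E      218.000000  1090.000000

789.791666667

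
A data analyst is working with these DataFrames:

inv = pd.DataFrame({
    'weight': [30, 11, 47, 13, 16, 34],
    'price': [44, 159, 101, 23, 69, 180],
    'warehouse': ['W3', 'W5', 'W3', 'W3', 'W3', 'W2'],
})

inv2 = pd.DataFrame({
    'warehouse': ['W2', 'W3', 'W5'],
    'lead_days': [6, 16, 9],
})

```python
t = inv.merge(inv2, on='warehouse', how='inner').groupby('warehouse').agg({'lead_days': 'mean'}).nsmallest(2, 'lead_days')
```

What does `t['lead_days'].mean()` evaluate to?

merge on 'warehouse' (how='inner') → 6 rows:
   weight  price warehouse  lead_days
0      30     44        W3         16
1      11    159        W5          9
2      47    101        W3         16
3      13     23        W3         16
4      16     69        W3         16
5      34    180        W2          6
group by warehouse, mean of lead_days:
           lead_days
warehouse           
W2               6.0
W3              16.0
W5               9.0
take 2 rows with smallest lead_days:
           lead_days
warehouse           
W2               6.0
W5               9.0

7.5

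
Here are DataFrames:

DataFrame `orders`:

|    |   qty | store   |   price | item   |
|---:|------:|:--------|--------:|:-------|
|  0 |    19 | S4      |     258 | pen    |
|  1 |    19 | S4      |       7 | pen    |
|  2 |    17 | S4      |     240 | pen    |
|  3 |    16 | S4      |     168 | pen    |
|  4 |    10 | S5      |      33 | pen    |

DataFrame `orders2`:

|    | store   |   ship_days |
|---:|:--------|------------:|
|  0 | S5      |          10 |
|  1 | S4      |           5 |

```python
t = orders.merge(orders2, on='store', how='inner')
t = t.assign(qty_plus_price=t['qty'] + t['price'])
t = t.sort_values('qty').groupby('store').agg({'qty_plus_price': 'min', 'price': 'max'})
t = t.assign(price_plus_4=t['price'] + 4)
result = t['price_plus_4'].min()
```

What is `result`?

37

merge on 'store' (how='inner') → 5 rows:
   qty store  price item  ship_days
0   19    S4    258  pen          5
1   19    S4      7  pen          5
2   17    S4    240  pen          5
3   16    S4    168  pen          5
4   10    S5     33  pen         10
add column qty_plus_price = t['qty'] + t['price']:
   qty store  price item  ship_days  qty_plus_price
0   19    S4    258  pen          5             277
1   19    S4      7  pen          5              26
2   17    S4    240  pen          5             257
3   16    S4    168  pen          5             184
4   10    S5     33  pen         10              43
sort by qty:
   qty store  price item  ship_days  qty_plus_price
4   10    S5     33  pen         10              43
3   16    S4    168  pen          5             184
2   17    S4    240  pen          5             257
0   19    S4    258  pen          5             277
1   19    S4      7  pen          5              26
group by store: min(qty_plus_price), max(price):
       qty_plus_price  price
store                       
S4                 26    258
S5                 43     33
add column price_plus_4 = t['price'] + 4:
       qty_plus_price  price  price_plus_4
store                                     
S4                 26    258           262
S5                 43     33            37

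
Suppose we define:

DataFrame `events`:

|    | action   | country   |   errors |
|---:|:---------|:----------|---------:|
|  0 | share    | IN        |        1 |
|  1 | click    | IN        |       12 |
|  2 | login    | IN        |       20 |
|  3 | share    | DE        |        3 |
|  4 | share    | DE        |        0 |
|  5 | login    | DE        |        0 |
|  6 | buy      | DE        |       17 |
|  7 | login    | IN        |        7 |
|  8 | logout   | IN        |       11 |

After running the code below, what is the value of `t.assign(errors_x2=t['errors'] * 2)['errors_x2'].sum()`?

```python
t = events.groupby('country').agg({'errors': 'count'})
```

group by country, count of errors:
         errors
country        
DE            4
IN            5
add column errors_x2 = t['errors'] * 2:
         errors  errors_x2
country                   
DE            4          8
IN            5         10

18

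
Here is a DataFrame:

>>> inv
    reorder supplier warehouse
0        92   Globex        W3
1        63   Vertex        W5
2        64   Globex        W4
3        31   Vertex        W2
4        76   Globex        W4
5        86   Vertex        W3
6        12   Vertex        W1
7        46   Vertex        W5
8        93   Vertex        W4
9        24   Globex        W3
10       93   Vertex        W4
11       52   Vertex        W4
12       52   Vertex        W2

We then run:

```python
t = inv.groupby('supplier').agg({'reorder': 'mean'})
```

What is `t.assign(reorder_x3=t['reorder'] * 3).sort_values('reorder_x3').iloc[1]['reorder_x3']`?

group by supplier, mean of reorder:
            reorder
supplier           
Globex    64.000000
Vertex    58.666667
add column reorder_x3 = t['reorder'] * 3:
            reorder  reorder_x3
supplier                       
Globex    64.000000       192.0
Vertex    58.666667       176.0
sort by reorder_x3:
            reorder  reorder_x3
supplier                       
Vertex    58.666667       176.0
Globex    64.000000       192.0

192.0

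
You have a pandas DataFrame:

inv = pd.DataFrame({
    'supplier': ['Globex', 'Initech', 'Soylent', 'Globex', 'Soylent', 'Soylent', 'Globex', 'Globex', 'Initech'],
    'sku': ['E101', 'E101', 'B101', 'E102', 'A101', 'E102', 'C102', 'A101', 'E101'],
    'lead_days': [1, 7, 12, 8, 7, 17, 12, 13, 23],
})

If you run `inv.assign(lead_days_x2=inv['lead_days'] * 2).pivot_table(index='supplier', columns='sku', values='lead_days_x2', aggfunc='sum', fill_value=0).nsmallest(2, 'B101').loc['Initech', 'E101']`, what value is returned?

60

add column lead_days_x2 = inv['lead_days'] * 2:
  supplier   sku  lead_days  lead_days_x2
0   Globex  E101          1             2
1  Initech  E101          7            14
2  Soylent  B101         12            24
3   Globex  E102          8            16
4  Soylent  A101          7            14
5  Soylent  E102         17            34
6   Globex  C102         12            24
7   Globex  A101         13            26
8  Initech  E101         23            46
pivot: rows=supplier, cols=sku, sum(lead_days_x2):
sku       A101  B101  C102  E101  E102
supplier                              
Globex      26     0    24     2    16
Initech      0     0     0    60     0
Soylent     14    24     0     0    34
take 2 rows with smallest B101:
sku       A101  B101  C102  E101  E102
supplier                              
Globex      26     0    24     2    16
Initech      0     0     0    60     0
So loc['Initech', 'E101'] = 60.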